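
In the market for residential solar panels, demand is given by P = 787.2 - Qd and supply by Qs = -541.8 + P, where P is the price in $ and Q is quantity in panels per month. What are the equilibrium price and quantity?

P* = 664.5, Q* = 122.7

In direct form, Qd = 787.2 - P.
Equating demand and supply, 787.2 - P = -541.8 + P gives 2P = 1329, so P* = 664.5.
From the demand curve, Q* = 787.2 - 664.5 = 122.7.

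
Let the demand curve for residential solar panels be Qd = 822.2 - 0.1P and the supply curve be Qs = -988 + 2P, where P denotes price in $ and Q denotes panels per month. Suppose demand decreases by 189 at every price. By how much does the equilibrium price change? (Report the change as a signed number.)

ΔP = -90

The market clears where 822.2 - 0.1P = -988 + 2P. Rearranging, 2.1P = 1810.2, hence P* = 862.
Plugging P* into demand: Q* = 822.2 - 0.1(862) = 736.
After the shift, demand is Qd = 633.2 - 0.1P.
The new intersection has 1621.2 = 2.1P, i.e. P = 772, Q = 556.
ΔP = 772 - 862 = -90.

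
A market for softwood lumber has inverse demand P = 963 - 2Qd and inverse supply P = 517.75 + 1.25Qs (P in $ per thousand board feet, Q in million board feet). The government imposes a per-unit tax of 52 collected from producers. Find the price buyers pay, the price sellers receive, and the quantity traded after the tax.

P_b = 721, P_s = 669, Q = 121

Solving each curve for Q: Qd = 481.5 - 0.5P and Qs = -414.2 + 0.8P.
With a tax of 52 on producers, they supply based on the net price P_s = P_b - 52, so Qs = -455.8 + 0.8P_b.
Market clearing requires 481.5 - 0.5P_b = -455.8 + 0.8P_b; hence 937.3 = 1.3P_b and P_b = 721.
So P_s = 669 and the quantity traded is Q = 481.5 - 0.5(721) = 121.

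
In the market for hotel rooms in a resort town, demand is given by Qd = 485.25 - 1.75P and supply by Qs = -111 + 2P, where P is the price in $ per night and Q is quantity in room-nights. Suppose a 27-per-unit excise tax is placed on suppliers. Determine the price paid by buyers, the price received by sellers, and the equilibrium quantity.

With a tax of 27 on suppliers, they supply based on the net price P_s = P_b - 27, so Qs = -165 + 2P_b.
Market clearing requires 485.25 - 1.75P_b = -165 + 2P_b; hence 650.25 = 3.75P_b and P_b = 173.4.
Then P_s = 173.4 - 27 = 146.4 and Q = 485.25 - 1.75(173.4) = 181.8.

P_b = 173.4, P_s = 146.4, Q = 181.8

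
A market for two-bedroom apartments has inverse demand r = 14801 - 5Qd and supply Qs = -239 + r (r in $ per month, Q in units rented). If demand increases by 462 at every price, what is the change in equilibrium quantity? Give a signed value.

ΔQ = 385

Rewriting in direct form: Qd = 2960.2 - 0.2r.
The market clears where 2960.2 - 0.2r = -239 + r. Rearranging, 1.2r = 3199.2, hence r* = 2666.
From the demand curve, Q* = 2960.2 - 0.2(2666) = 2427.
After the shift, demand is Qd = 3422.2 - 0.2r.
The new intersection has 3661.2 = 1.2r, i.e. r = 3051, Q = 2812.
ΔQ = 2812 - 2427 = 385.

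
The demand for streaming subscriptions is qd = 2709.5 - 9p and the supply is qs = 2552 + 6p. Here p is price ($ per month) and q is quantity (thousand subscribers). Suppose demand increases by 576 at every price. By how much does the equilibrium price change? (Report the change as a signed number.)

Δp = 38.4

Equating demand and supply, 2709.5 - 9p = 2552 + 6p gives 15p = 157.5, so p* = 10.5.
Plugging p* into demand: q* = 2709.5 - 9(10.5) = 2615.
After the shift, demand is qd = 3285.5 - 9p.
Re-solving, 15p = 733.5 gives p = 48.9 and q = 2845.4.
Δp = 48.9 - 10.5 = 38.4.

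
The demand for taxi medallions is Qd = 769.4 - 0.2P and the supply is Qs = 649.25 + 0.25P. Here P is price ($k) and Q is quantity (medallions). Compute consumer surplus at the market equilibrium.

Consumer surplus = 1281640

Equating demand and supply, 769.4 - 0.2P = 649.25 + 0.25P gives 0.45P = 120.15, so P* = 267.
Substitute back: Q* = 769.4 - 0.2(267) = 716.
Demand choke price (Qd = 0): P = 769.4/0.2 = 3847. Consumer surplus = ½ × (3847 - 267) × 716 = 1281640.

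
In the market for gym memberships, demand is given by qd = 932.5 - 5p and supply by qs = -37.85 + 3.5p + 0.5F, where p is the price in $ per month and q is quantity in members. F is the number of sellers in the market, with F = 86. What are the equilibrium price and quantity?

p* = 109.1, q* = 387

With F = 86, supply is qs = 5.15 + 3.5p.
Set qd = qs: 932.5 - 5p = 5.15 + 3.5p, so 927.35 = 8.5p and p* = 109.1.
Plugging p* into demand: q* = 932.5 - 5(109.1) = 387.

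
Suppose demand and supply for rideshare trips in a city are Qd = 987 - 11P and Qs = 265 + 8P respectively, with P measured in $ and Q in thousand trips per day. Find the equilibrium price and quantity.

At equilibrium Qd = Qs, so 987 - 11P = 265 + 8P; collecting terms, 722 = 19P and P* = 38.
Plugging P* into demand: Q* = 987 - 11(38) = 569.

P* = 38, Q* = 569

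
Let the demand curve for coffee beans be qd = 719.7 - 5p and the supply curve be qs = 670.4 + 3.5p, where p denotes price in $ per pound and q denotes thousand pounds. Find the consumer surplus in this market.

Consumer surplus = 47706.649

Equating demand and supply, 719.7 - 5p = 670.4 + 3.5p gives 8.5p = 49.3, so p* = 5.8.
Plugging p* into demand: q* = 719.7 - 5(5.8) = 690.7.
Demand choke price (qd = 0): p = 719.7/5 = 143.94. Consumer surplus = ½ × (143.94 - 5.8) × 690.7 = 47706.649.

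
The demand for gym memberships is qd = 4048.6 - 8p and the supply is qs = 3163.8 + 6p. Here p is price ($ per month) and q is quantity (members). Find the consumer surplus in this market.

Consumer surplus = 784553.0625

Equating demand and supply, 4048.6 - 8p = 3163.8 + 6p gives 14p = 884.8, so p* = 63.2.
Substitute back: q* = 4048.6 - 8(63.2) = 3543.
Demand choke price (qd = 0): p = 4048.6/8 = 506.075. Consumer surplus = ½ × (506.075 - 63.2) × 3543 = 784553.0625.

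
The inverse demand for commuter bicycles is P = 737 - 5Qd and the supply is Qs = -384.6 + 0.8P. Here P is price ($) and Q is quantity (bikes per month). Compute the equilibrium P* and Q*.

P* = 532, Q* = 41

Inverting to quantity form: Qd = 147.4 - 0.2P.
Equating demand and supply, 147.4 - 0.2P = -384.6 + 0.8P gives P = 532, so P* = 532.
Then Q* = 147.4 - 0.2(532) = 41.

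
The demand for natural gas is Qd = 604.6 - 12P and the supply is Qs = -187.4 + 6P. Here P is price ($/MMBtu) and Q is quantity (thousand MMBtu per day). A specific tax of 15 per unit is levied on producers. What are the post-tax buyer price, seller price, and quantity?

The tax drives a wedge P_b - P_s = 15. Substituting P_s = P_b - 15 into supply: Qs = -277.4 + 6P_b.
Set Qd = Qs: 604.6 - 12P_b = -277.4 + 6P_b, so 882 = 18P_b and P_b = 49.
So P_s = 34 and the quantity traded is Q = 604.6 - 12(49) = 16.6.

P_b = 49, P_s = 34, Q = 16.6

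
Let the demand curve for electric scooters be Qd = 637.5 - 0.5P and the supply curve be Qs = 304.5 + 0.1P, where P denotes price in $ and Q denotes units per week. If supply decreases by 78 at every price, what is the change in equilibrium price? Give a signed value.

ΔP = 130

The market clears where 637.5 - 0.5P = 304.5 + 0.1P. Rearranging, 0.6P = 333, hence P* = 555.
From the demand curve, Q* = 637.5 - 0.5(555) = 360.
After the shift, supply is Qs = 226.5 + 0.1P.
The new intersection has 411 = 0.6P, i.e. P = 685, Q = 295.
ΔP = 685 - 555 = 130.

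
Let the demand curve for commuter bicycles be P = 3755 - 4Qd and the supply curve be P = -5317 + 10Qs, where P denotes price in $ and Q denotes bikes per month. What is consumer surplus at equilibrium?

Consumer surplus = 839808

Inverting to quantity form: Qd = 938.75 - 0.25P and Qs = 531.7 + 0.1P.
Set Qd = Qs: 938.75 - 0.25P = 531.7 + 0.1P, so 407.05 = 0.35P and P* = 1163.
Plugging P* into demand: Q* = 938.75 - 0.25(1163) = 648.
Demand choke price (Qd = 0): P = 938.75/0.25 = 3755. Consumer surplus = ½ × (3755 - 1163) × 648 = 839808.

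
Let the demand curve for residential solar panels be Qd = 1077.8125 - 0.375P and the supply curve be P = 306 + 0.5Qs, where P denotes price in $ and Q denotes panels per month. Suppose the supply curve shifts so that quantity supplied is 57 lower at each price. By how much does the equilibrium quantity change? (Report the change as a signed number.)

Rewriting in direct form: Qs = -612 + 2P.
At equilibrium Qd = Qs, so 1077.8125 - 0.375P = -612 + 2P; collecting terms, 1689.8125 = 2.375P and P* = 711.5.
Plugging P* into demand: Q* = 1077.8125 - 0.375(711.5) = 811.
After the shift, supply is Qs = -669 + 2P.
New equilibrium: 1746.8125 = 2.375P, so P = 735.5 and Q = 802.
ΔQ = 802 - 811 = -9.

ΔQ = -9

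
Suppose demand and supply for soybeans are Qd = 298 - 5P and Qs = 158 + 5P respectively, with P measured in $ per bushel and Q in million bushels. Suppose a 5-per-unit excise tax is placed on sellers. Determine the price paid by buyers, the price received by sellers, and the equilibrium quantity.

The tax drives a wedge P_b - P_s = 5. Substituting P_s = P_b - 5 into supply: Qs = 133 + 5P_b.
Equate demand and the shifted supply: 298 - 5P_b = 133 + 5P_b, giving 10P_b = 165, so P_b = 16.5.
Then P_s = 16.5 - 5 = 11.5 and Q = 298 - 5(16.5) = 215.5.

P_b = 16.5, P_s = 11.5, Q = 215.5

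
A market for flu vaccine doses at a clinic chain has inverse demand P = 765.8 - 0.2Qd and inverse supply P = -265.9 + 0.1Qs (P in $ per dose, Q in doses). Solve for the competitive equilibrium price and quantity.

P* = 78, Q* = 3439

In direct form, Qd = 3829 - 5P and Qs = 2659 + 10P.
Set Qd = Qs: 3829 - 5P = 2659 + 10P, so 1170 = 15P and P* = 78.
Substitute back: Q* = 3829 - 5(78) = 3439.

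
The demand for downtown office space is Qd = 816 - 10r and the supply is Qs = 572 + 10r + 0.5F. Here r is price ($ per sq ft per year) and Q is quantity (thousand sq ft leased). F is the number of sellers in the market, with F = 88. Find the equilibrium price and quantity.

r* = 10, Q* = 716

With F = 88, supply is Qs = 616 + 10r.
The market clears where 816 - 10r = 616 + 10r. Rearranging, 20r = 200, hence r* = 10.
Plugging r* into demand: Q* = 816 - 10(10) = 716.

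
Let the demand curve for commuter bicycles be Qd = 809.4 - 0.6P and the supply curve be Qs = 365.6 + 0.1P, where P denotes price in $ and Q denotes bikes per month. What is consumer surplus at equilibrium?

Consumer surplus = 153367.5

The market clears where 809.4 - 0.6P = 365.6 + 0.1P. Rearranging, 0.7P = 443.8, hence P* = 634.
Then Q* = 809.4 - 0.6(634) = 429.
Demand choke price (Qd = 0): P = 809.4/0.6 = 1349. Consumer surplus = ½ × (1349 - 634) × 429 = 153367.5.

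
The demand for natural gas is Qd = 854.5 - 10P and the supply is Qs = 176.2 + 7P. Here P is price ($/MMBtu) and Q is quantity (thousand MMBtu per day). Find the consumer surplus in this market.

The market clears where 854.5 - 10P = 176.2 + 7P. Rearranging, 17P = 678.3, hence P* = 39.9.
Plugging P* into demand: Q* = 854.5 - 10(39.9) = 455.5.
Demand choke price (Qd = 0): P = 854.5/10 = 85.45. Consumer surplus = ½ × (85.45 - 39.9) × 455.5 = 10374.0125.

Consumer surplus = 10374.0125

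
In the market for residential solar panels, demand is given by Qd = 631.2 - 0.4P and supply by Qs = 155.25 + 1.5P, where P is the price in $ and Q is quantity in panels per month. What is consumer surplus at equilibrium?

Set Qd = Qs: 631.2 - 0.4P = 155.25 + 1.5P, so 475.95 = 1.9P and P* = 250.5.
Then Q* = 631.2 - 0.4(250.5) = 531.
Demand choke price (Qd = 0): P = 631.2/0.4 = 1578. Consumer surplus = ½ × (1578 - 250.5) × 531 = 352451.25.

Consumer surplus = 352451.25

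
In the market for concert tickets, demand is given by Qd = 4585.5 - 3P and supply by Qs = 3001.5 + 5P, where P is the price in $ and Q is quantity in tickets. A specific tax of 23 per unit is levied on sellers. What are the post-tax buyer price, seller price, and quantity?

The tax drives a wedge P_b - P_s = 23. Substituting P_s = P_b - 23 into supply: Qs = 2886.5 + 5P_b.
Set Qd = Qs: 4585.5 - 3P_b = 2886.5 + 5P_b, so 1699 = 8P_b and P_b = 212.375.
Then P_s = 212.375 - 23 = 189.375 and Q = 4585.5 - 3(212.375) = 3948.375.

P_b = 212.375, P_s = 189.375, Q = 3948.375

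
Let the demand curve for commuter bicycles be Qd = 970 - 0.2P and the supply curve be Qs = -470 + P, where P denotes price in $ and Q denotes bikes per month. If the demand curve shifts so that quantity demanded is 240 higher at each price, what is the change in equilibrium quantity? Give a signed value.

Equating demand and supply, 970 - 0.2P = -470 + P gives 1.2P = 1440, so P* = 1200.
Then Q* = 970 - 0.2(1200) = 730.
After the shift, demand is Qd = 1210 - 0.2P.
The new intersection has 1680 = 1.2P, i.e. P = 1400, Q = 930.
ΔQ = 930 - 730 = 200.

ΔQ = 200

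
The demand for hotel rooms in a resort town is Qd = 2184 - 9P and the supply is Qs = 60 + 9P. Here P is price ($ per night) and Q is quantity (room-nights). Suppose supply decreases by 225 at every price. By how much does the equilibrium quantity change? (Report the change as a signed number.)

Set Qd = Qs: 2184 - 9P = 60 + 9P, so 2124 = 18P and P* = 118.
Substitute back: Q* = 2184 - 9(118) = 1122.
After the shift, supply is Qs = -165 + 9P.
New equilibrium: 2349 = 18P, so P = 130.5 and Q = 1009.5.
ΔQ = 1009.5 - 1122 = -112.5.

ΔQ = -112.5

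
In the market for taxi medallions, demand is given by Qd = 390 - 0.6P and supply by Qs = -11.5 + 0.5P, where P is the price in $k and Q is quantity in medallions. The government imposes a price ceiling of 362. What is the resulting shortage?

Shortage = 3.3

With P fixed at 362, quantity demanded is 172.8 and quantity supplied is 169.5.
Shortage = Qd - Qs = 172.8 - 169.5 = 3.3.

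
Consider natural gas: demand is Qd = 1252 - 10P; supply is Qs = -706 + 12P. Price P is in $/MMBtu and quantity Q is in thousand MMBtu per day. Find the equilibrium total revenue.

The market clears where 1252 - 10P = -706 + 12P. Rearranging, 22P = 1958, hence P* = 89.
Substitute back: Q* = 1252 - 10(89) = 362.
Total revenue = P* × Q* = 89 × 362 = 32218.

Total revenue = 32218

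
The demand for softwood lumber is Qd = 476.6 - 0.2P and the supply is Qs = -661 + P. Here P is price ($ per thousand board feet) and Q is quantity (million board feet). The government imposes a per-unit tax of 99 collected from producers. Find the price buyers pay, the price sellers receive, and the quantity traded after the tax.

P_b = 1030.5, P_s = 931.5, Q = 270.5

The tax drives a wedge P_b - P_s = 99. Substituting P_s = P_b - 99 into supply: Qs = -760 + P_b.
Set Qd = Qs: 476.6 - 0.2P_b = -760 + P_b, so 1236.6 = 1.2P_b and P_b = 1030.5.
Then P_s = 1030.5 - 99 = 931.5 and Q = 476.6 - 0.2(1030.5) = 270.5.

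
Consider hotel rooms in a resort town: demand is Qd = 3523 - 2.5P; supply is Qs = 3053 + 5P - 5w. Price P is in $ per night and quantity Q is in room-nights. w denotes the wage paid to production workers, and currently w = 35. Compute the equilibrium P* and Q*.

P* = 86, Q* = 3308

With w = 35, supply is Qs = 2878 + 5P.
Set Qd = Qs: 3523 - 2.5P = 2878 + 5P, so 645 = 7.5P and P* = 86.
From the demand curve, Q* = 3523 - 2.5(86) = 3308.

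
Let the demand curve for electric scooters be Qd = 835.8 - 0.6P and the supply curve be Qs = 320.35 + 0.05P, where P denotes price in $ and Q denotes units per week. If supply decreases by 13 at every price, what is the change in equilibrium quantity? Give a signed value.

Set Qd = Qs: 835.8 - 0.6P = 320.35 + 0.05P, so 515.45 = 0.65P and P* = 793.
Substitute back: Q* = 835.8 - 0.6(793) = 360.
After the shift, supply is Qs = 307.35 + 0.05P.
The new intersection has 528.45 = 0.65P, i.e. P = 813, Q = 348.
ΔQ = 348 - 360 = -12.

ΔQ = -12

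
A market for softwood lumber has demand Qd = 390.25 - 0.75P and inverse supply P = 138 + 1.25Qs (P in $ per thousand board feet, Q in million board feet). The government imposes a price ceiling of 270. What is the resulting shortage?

Shortage = 82.15

In direct form, Qs = -110.4 + 0.8P.
With P fixed at 270, quantity demanded is 187.75 and quantity supplied is 105.6.
Shortage = Qd - Qs = 187.75 - 105.6 = 82.15.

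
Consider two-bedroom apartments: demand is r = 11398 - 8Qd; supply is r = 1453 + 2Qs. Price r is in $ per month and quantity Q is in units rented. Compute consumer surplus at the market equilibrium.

Rewriting in direct form: Qd = 1424.75 - 0.125r and Qs = -726.5 + 0.5r.
Set Qd = Qs: 1424.75 - 0.125r = -726.5 + 0.5r, so 2151.25 = 0.625r and r* = 3442.
Substitute back: Q* = 1424.75 - 0.125(3442) = 994.5.
Demand choke price (Qd = 0): r = 1424.75/0.125 = 11398. Consumer surplus = ½ × (11398 - 3442) × 994.5 = 3956121.

Consumer surplus = 3956121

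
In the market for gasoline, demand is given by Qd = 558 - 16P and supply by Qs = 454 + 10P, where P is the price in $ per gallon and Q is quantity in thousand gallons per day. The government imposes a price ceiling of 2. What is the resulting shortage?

Evaluating both curves at the ceiling price 2 gives Qd = 526, Qs = 474.
Shortage = Qd - Qs = 526 - 474 = 52.

Shortage = 52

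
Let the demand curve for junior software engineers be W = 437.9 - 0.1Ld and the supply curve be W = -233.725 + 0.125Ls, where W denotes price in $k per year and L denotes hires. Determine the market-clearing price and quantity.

In direct form, Ld = 4379 - 10W and Ls = 1869.8 + 8W.
Set Ld = Ls: 4379 - 10W = 1869.8 + 8W, so 2509.2 = 18W and W* = 139.4.
Then L* = 4379 - 10(139.4) = 2985.

W* = 139.4, L* = 2985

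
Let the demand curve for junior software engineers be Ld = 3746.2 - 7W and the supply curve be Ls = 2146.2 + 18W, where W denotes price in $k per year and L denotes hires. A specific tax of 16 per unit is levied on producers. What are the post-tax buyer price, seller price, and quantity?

Producers keep W_s = W_b - 16 per unit, so supply in terms of the buyer price is Ls = 1858.2 + 18W_b.
Equate demand and the shifted supply: 3746.2 - 7W_b = 1858.2 + 18W_b, giving 25W_b = 1888, so W_b = 75.52.
So W_s = 59.52 and the quantity traded is L = 3746.2 - 7(75.52) = 3217.56.

W_b = 75.52, W_s = 59.52, L = 3217.56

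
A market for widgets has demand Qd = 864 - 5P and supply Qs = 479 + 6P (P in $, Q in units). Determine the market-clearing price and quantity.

P* = 35, Q* = 689

The market clears where 864 - 5P = 479 + 6P. Rearranging, 11P = 385, hence P* = 35.
From the demand curve, Q* = 864 - 5(35) = 689.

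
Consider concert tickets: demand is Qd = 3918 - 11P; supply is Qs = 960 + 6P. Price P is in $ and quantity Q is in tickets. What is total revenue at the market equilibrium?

At equilibrium Qd = Qs, so 3918 - 11P = 960 + 6P; collecting terms, 2958 = 17P and P* = 174.
Then Q* = 3918 - 11(174) = 2004.
Total revenue = P* × Q* = 174 × 2004 = 348696.

Total revenue = 348696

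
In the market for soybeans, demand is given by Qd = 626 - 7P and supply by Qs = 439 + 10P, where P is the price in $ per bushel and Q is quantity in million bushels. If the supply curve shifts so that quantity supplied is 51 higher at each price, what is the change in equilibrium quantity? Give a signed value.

The market clears where 626 - 7P = 439 + 10P. Rearranging, 17P = 187, hence P* = 11.
Then Q* = 626 - 7(11) = 549.
After the shift, supply is Qs = 490 + 10P.
New equilibrium: 136 = 17P, so P = 8 and Q = 570.
ΔQ = 570 - 549 = 21.

ΔQ = 21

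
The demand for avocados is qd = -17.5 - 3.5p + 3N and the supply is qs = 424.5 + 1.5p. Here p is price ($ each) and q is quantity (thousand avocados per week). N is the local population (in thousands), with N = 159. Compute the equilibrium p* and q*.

p* = 7, q* = 435

With N = 159, demand is qd = 459.5 - 3.5p.
At equilibrium qd = qs, so 459.5 - 3.5p = 424.5 + 1.5p; collecting terms, 35 = 5p and p* = 7.
Substitute back: q* = 459.5 - 3.5(7) = 435.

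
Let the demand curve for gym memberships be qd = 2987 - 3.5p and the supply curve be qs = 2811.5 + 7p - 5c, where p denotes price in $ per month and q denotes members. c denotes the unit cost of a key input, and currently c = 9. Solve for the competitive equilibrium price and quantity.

p* = 21, q* = 2913.5

With c = 9, supply is qs = 2766.5 + 7p.
The market clears where 2987 - 3.5p = 2766.5 + 7p. Rearranging, 10.5p = 220.5, hence p* = 21.
Substitute back: q* = 2987 - 3.5(21) = 2913.5.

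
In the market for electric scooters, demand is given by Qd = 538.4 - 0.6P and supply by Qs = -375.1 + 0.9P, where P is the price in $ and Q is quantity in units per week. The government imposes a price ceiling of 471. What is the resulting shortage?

Shortage = 207

At P = 471: Qd = 255.8 and Qs = 48.8.
Shortage = Qd - Qs = 255.8 - 48.8 = 207.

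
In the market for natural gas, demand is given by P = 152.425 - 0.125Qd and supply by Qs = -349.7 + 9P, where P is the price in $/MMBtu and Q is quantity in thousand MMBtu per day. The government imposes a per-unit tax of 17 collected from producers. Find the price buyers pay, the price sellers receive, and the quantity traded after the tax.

In direct form, Qd = 1219.4 - 8P.
Producers keep P_s = P_b - 17 per unit, so supply in terms of the buyer price is Qs = -502.7 + 9P_b.
Market clearing requires 1219.4 - 8P_b = -502.7 + 9P_b; hence 1722.1 = 17P_b and P_b = 101.3.
Then P_s = 101.3 - 17 = 84.3 and Q = 1219.4 - 8(101.3) = 409.

P_b = 101.3, P_s = 84.3, Q = 409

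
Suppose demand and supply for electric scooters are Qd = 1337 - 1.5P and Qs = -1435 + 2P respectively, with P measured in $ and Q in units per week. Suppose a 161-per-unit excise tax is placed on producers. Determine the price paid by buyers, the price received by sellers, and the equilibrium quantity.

P_b = 884, P_s = 723, Q = 11

Producers keep P_s = P_b - 161 per unit, so supply in terms of the buyer price is Qs = -1757 + 2P_b.
Equate demand and the shifted supply: 1337 - 1.5P_b = -1757 + 2P_b, giving 3.5P_b = 3094, so P_b = 884.
So P_s = 723 and the quantity traded is Q = 1337 - 1.5(884) = 11.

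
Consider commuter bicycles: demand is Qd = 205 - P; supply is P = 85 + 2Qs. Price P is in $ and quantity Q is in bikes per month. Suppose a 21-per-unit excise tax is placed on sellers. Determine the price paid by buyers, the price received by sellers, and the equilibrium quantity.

P_b = 172, P_s = 151, Q = 33

Solving each curve for Q: Qs = -42.5 + 0.5P.
The tax drives a wedge P_b - P_s = 21. Substituting P_s = P_b - 21 into supply: Qs = -53 + 0.5P_b.
Equate demand and the shifted supply: 205 - P_b = -53 + 0.5P_b, giving 1.5P_b = 258, so P_b = 172.
Then P_s = 172 - 21 = 151 and Q = 205 - 172 = 33.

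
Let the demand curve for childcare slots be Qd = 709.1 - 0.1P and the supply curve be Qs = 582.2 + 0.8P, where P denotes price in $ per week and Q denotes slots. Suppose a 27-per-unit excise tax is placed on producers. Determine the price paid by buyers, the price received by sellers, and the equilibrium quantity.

P_b = 165, P_s = 138, Q = 692.6

The tax drives a wedge P_b - P_s = 27. Substituting P_s = P_b - 27 into supply: Qs = 560.6 + 0.8P_b.
Equate demand and the shifted supply: 709.1 - 0.1P_b = 560.6 + 0.8P_b, giving 0.9P_b = 148.5, so P_b = 165.
So P_s = 138 and the quantity traded is Q = 709.1 - 0.1(165) = 692.6.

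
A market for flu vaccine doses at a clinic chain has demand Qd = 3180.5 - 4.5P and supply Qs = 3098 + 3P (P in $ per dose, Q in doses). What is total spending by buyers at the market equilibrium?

Set Qd = Qs: 3180.5 - 4.5P = 3098 + 3P, so 82.5 = 7.5P and P* = 11.
Substitute back: Q* = 3180.5 - 4.5(11) = 3131.
Total spending by buyers = P* × Q* = 11 × 3131 = 34441.

Total spending by buyers = 34441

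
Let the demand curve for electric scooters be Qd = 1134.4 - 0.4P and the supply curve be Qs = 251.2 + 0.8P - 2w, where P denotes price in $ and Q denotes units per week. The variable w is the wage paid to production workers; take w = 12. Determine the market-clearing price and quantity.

P* = 756, Q* = 832

With w = 12, supply is Qs = 227.2 + 0.8P.
Equating demand and supply, 1134.4 - 0.4P = 227.2 + 0.8P gives 1.2P = 907.2, so P* = 756.
From the demand curve, Q* = 1134.4 - 0.4(756) = 832.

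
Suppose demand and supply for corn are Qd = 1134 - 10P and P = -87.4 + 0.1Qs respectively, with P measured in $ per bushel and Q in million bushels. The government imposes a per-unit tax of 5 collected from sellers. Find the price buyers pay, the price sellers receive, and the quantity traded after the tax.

In direct form, Qs = 874 + 10P.
The tax drives a wedge P_b - P_s = 5. Substituting P_s = P_b - 5 into supply: Qs = 824 + 10P_b.
Set Qd = Qs: 1134 - 10P_b = 824 + 10P_b, so 310 = 20P_b and P_b = 15.5.
So P_s = 10.5 and the quantity traded is Q = 1134 - 10(15.5) = 979.

P_b = 15.5, P_s = 10.5, Q = 979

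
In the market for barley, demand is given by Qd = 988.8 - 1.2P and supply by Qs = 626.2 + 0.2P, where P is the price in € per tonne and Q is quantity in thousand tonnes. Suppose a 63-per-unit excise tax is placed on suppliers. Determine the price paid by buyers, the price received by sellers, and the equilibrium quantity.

P_b = 268, P_s = 205, Q = 667.2

Suppliers keep P_s = P_b - 63 per unit, so supply in terms of the buyer price is Qs = 613.6 + 0.2P_b.
Market clearing requires 988.8 - 1.2P_b = 613.6 + 0.2P_b; hence 375.2 = 1.4P_b and P_b = 268.
So P_s = 205 and the quantity traded is Q = 988.8 - 1.2(268) = 667.2.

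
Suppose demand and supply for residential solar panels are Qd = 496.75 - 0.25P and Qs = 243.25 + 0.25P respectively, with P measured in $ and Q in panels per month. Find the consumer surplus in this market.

The market clears where 496.75 - 0.25P = 243.25 + 0.25P. Rearranging, 0.5P = 253.5, hence P* = 507.
From the demand curve, Q* = 496.75 - 0.25(507) = 370.
Demand choke price (Qd = 0): P = 496.75/0.25 = 1987. Consumer surplus = ½ × (1987 - 507) × 370 = 273800.

Consumer surplus = 273800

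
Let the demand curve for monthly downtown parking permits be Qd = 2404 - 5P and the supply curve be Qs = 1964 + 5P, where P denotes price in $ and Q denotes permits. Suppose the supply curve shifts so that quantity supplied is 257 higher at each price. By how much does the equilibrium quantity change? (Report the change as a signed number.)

ΔQ = 128.5

Set Qd = Qs: 2404 - 5P = 1964 + 5P, so 440 = 10P and P* = 44.
Substitute back: Q* = 2404 - 5(44) = 2184.
After the shift, supply is Qs = 2221 + 5P.
New equilibrium: 183 = 10P, so P = 18.3 and Q = 2312.5.
ΔQ = 2312.5 - 2184 = 128.5.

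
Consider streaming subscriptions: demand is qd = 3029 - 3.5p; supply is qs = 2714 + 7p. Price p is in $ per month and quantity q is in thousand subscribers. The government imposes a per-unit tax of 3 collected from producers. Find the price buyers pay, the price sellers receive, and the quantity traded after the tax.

p_b = 32, p_s = 29, q = 2917

Producers keep p_s = p_b - 3 per unit, so supply in terms of the buyer price is qs = 2693 + 7p_b.
Equate demand and the shifted supply: 3029 - 3.5p_b = 2693 + 7p_b, giving 10.5p_b = 336, so p_b = 32.
So p_s = 29 and the quantity traded is q = 3029 - 3.5(32) = 2917.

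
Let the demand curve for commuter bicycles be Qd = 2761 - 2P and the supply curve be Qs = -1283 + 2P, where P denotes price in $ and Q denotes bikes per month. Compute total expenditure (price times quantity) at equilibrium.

Set Qd = Qs: 2761 - 2P = -1283 + 2P, so 4044 = 4P and P* = 1011.
Plugging P* into demand: Q* = 2761 - 2(1011) = 739.
Total expenditure = P* × Q* = 1011 × 739 = 747129.

Total expenditure = 747129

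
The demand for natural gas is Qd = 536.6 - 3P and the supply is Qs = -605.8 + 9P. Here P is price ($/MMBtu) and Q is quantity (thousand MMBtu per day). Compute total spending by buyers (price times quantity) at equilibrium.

At equilibrium Qd = Qs, so 536.6 - 3P = -605.8 + 9P; collecting terms, 1142.4 = 12P and P* = 95.2.
Plugging P* into demand: Q* = 536.6 - 3(95.2) = 251.
Total spending by buyers = P* × Q* = 95.2 × 251 = 23895.2.

Total spending by buyers = 23895.2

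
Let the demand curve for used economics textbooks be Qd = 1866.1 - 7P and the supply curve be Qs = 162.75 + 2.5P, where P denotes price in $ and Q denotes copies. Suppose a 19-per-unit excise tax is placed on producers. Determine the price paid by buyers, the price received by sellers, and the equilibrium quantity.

P_b = 184.3, P_s = 165.3, Q = 576

The tax drives a wedge P_b - P_s = 19. Substituting P_s = P_b - 19 into supply: Qs = 115.25 + 2.5P_b.
Set Qd = Qs: 1866.1 - 7P_b = 115.25 + 2.5P_b, so 1750.85 = 9.5P_b and P_b = 184.3.
Then P_s = 184.3 - 19 = 165.3 and Q = 1866.1 - 7(184.3) = 576.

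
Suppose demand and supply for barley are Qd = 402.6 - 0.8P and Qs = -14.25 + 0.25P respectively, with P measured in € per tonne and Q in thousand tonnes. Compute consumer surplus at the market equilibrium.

Set Qd = Qs: 402.6 - 0.8P = -14.25 + 0.25P, so 416.85 = 1.05P and P* = 397.
Plugging P* into demand: Q* = 402.6 - 0.8(397) = 85.
Demand choke price (Qd = 0): P = 402.6/0.8 = 503.25. Consumer surplus = ½ × (503.25 - 397) × 85 = 4515.625.

Consumer surplus = 4515.625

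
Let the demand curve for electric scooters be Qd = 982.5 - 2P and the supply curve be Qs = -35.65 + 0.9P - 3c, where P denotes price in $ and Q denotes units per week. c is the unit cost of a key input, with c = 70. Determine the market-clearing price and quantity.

With c = 70, supply is Qs = -245.65 + 0.9P.
Equating demand and supply, 982.5 - 2P = -245.65 + 0.9P gives 2.9P = 1228.15, so P* = 423.5.
Substitute back: Q* = 982.5 - 2(423.5) = 135.5.

P* = 423.5, Q* = 135.5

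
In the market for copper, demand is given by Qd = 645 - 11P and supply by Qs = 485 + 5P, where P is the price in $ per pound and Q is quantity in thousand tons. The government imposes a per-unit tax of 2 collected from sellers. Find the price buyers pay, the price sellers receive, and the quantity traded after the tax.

With a tax of 2 on sellers, they supply based on the net price P_s = P_b - 2, so Qs = 475 + 5P_b.
Market clearing requires 645 - 11P_b = 475 + 5P_b; hence 170 = 16P_b and P_b = 10.625.
Then P_s = 10.625 - 2 = 8.625 and Q = 645 - 11(10.625) = 528.125.

P_b = 10.625, P_s = 8.625, Q = 528.125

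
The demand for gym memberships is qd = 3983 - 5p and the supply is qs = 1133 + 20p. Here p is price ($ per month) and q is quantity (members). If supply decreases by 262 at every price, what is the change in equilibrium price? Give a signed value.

Δp = 10.48

The market clears where 3983 - 5p = 1133 + 20p. Rearranging, 25p = 2850, hence p* = 114.
Then q* = 3983 - 5(114) = 3413.
After the shift, supply is qs = 871 + 20p.
The new intersection has 3112 = 25p, i.e. p = 124.48, q = 3360.6.
Δp = 124.48 - 114 = 10.48.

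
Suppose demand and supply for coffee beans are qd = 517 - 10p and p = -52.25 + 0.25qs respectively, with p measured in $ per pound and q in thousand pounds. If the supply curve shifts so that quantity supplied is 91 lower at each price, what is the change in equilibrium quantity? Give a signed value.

Rewriting in direct form: qs = 209 + 4p.
At equilibrium qd = qs, so 517 - 10p = 209 + 4p; collecting terms, 308 = 14p and p* = 22.
Substitute back: q* = 517 - 10(22) = 297.
After the shift, supply is qs = 118 + 4p.
Re-solving, 14p = 399 gives p = 28.5 and q = 232.
Δq = 232 - 297 = -65.

Δq = -65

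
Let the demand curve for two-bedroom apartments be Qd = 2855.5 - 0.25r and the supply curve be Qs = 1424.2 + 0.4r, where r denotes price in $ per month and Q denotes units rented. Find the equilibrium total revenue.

Total revenue = 5075610

Equating demand and supply, 2855.5 - 0.25r = 1424.2 + 0.4r gives 0.65r = 1431.3, so r* = 2202.
Then Q* = 2855.5 - 0.25(2202) = 2305.
Total revenue = r* × Q* = 2202 × 2305 = 5075610.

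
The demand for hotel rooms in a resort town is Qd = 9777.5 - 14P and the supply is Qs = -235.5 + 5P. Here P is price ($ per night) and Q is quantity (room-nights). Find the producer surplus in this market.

The market clears where 9777.5 - 14P = -235.5 + 5P. Rearranging, 19P = 10013, hence P* = 527.
Then Q* = 9777.5 - 14(527) = 2399.5.
Supply choke price (Qs = 0): P = 47.1. Producer surplus = ½ × (527 - 47.1) × 2399.5 = 575760.025.

Producer surplus = 575760.025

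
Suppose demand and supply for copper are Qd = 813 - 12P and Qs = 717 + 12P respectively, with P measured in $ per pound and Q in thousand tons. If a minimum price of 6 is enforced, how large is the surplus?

With P fixed at 6, quantity demanded is 741 and quantity supplied is 789.
Surplus = Qs - Qd = 789 - 741 = 48.

Surplus = 48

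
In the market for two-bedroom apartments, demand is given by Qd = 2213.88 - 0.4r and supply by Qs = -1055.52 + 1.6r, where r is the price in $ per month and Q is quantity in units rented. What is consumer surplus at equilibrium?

Consumer surplus = 3042000

Set Qd = Qs: 2213.88 - 0.4r = -1055.52 + 1.6r, so 3269.4 = 2r and r* = 1634.7.
Then Q* = 2213.88 - 0.4(1634.7) = 1560.
Demand choke price (Qd = 0): r = 2213.88/0.4 = 5534.7. Consumer surplus = ½ × (5534.7 - 1634.7) × 1560 = 3042000.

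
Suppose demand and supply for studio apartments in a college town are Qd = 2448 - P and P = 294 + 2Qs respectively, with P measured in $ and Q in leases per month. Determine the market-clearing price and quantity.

Inverting to quantity form: Qs = -147 + 0.5P.
Equating demand and supply, 2448 - P = -147 + 0.5P gives 1.5P = 2595, so P* = 1730.
From the demand curve, Q* = 2448 - 1730 = 718.

P* = 1730, Q* = 718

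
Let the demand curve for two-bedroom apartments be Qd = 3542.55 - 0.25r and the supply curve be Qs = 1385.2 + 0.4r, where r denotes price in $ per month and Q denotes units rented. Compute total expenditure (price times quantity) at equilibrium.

Equating demand and supply, 3542.55 - 0.25r = 1385.2 + 0.4r gives 0.65r = 2157.35, so r* = 3319.
Substitute back: Q* = 3542.55 - 0.25(3319) = 2712.8.
Total expenditure = r* × Q* = 3319 × 2712.8 = 9003783.2.

Total expenditure = 9003783.2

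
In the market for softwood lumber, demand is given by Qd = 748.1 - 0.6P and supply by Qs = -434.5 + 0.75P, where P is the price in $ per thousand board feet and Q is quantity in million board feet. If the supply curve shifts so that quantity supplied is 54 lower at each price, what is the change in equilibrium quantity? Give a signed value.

ΔQ = -24

At equilibrium Qd = Qs, so 748.1 - 0.6P = -434.5 + 0.75P; collecting terms, 1182.6 = 1.35P and P* = 876.
From the demand curve, Q* = 748.1 - 0.6(876) = 222.5.
After the shift, supply is Qs = -488.5 + 0.75P.
Re-solving, 1.35P = 1236.6 gives P = 916 and Q = 198.5.
ΔQ = 198.5 - 222.5 = -24.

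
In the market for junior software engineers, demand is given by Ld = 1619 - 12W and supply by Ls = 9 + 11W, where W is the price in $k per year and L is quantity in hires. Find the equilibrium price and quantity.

Set Ld = Ls: 1619 - 12W = 9 + 11W, so 1610 = 23W and W* = 70.
Plugging W* into demand: L* = 1619 - 12(70) = 779.

W* = 70, L* = 779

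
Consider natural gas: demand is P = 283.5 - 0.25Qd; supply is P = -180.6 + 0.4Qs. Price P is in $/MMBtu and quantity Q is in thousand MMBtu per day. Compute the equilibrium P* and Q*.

Inverting to quantity form: Qd = 1134 - 4P and Qs = 451.5 + 2.5P.
Equating demand and supply, 1134 - 4P = 451.5 + 2.5P gives 6.5P = 682.5, so P* = 105.
Plugging P* into demand: Q* = 1134 - 4(105) = 714.

P* = 105, Q* = 714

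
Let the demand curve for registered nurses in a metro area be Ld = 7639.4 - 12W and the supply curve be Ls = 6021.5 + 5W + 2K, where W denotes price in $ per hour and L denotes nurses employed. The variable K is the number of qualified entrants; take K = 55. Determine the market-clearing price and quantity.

With K = 55, supply is Ls = 6131.5 + 5W.
The market clears where 7639.4 - 12W = 6131.5 + 5W. Rearranging, 17W = 1507.9, hence W* = 88.7.
Plugging W* into demand: L* = 7639.4 - 12(88.7) = 6575.

W* = 88.7, L* = 6575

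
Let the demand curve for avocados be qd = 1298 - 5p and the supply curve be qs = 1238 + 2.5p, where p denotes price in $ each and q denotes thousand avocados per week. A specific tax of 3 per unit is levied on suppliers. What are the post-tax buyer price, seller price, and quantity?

p_b = 9, p_s = 6, q = 1253

The tax drives a wedge p_b - p_s = 3. Substituting p_s = p_b - 3 into supply: qs = 1230.5 + 2.5p_b.
Market clearing requires 1298 - 5p_b = 1230.5 + 2.5p_b; hence 67.5 = 7.5p_b and p_b = 9.
Then p_s = 9 - 3 = 6 and q = 1298 - 5(9) = 1253.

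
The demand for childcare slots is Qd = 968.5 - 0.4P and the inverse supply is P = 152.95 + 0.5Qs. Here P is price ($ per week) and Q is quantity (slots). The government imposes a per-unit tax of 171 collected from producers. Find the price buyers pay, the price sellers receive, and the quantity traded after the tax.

P_b = 673.5, P_s = 502.5, Q = 699.1

Rewriting in direct form: Qs = -305.9 + 2P.
The tax drives a wedge P_b - P_s = 171. Substituting P_s = P_b - 171 into supply: Qs = -647.9 + 2P_b.
Set Qd = Qs: 968.5 - 0.4P_b = -647.9 + 2P_b, so 1616.4 = 2.4P_b and P_b = 673.5.
Then P_s = 673.5 - 171 = 502.5 and Q = 968.5 - 0.4(673.5) = 699.1.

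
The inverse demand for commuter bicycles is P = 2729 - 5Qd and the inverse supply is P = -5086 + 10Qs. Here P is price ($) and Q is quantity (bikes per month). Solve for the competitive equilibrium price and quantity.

Rewriting in direct form: Qd = 545.8 - 0.2P and Qs = 508.6 + 0.1P.
At equilibrium Qd = Qs, so 545.8 - 0.2P = 508.6 + 0.1P; collecting terms, 37.2 = 0.3P and P* = 124.
Then Q* = 545.8 - 0.2(124) = 521.

P* = 124, Q* = 521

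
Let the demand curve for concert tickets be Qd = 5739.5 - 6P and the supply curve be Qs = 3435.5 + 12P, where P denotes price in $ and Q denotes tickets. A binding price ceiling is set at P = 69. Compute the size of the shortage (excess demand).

With P fixed at 69, quantity demanded is 5325.5 and quantity supplied is 4263.5.
Shortage = Qd - Qs = 5325.5 - 4263.5 = 1062.

Shortage = 1062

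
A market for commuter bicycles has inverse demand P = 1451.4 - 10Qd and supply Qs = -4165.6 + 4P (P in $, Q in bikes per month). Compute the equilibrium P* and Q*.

P* = 1051.4, Q* = 40

Inverting to quantity form: Qd = 145.14 - 0.1P.
At equilibrium Qd = Qs, so 145.14 - 0.1P = -4165.6 + 4P; collecting terms, 4310.74 = 4.1P and P* = 1051.4.
Substitute back: Q* = 145.14 - 0.1(1051.4) = 40.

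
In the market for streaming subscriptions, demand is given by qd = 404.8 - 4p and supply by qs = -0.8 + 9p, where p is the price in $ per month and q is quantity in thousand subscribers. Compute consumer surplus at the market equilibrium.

Consumer surplus = 9800

Equating demand and supply, 404.8 - 4p = -0.8 + 9p gives 13p = 405.6, so p* = 31.2.
Plugging p* into demand: q* = 404.8 - 4(31.2) = 280.
Demand choke price (qd = 0): p = 404.8/4 = 101.2. Consumer surplus = ½ × (101.2 - 31.2) × 280 = 9800.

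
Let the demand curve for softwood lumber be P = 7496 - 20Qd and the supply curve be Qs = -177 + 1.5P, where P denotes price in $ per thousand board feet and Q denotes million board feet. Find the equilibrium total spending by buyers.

Inverting to quantity form: Qd = 374.8 - 0.05P.
Equating demand and supply, 374.8 - 0.05P = -177 + 1.5P gives 1.55P = 551.8, so P* = 356.
Plugging P* into demand: Q* = 374.8 - 0.05(356) = 357.
Total spending by buyers = P* × Q* = 356 × 357 = 127092.

Total spending by buyers = 127092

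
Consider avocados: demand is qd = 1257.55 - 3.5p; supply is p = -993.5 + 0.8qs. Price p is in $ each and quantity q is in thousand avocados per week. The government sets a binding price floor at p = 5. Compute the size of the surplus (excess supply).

Surplus = 8.075

In direct form, qs = 1241.875 + 1.25p.
With p fixed at 5, quantity demanded is 1240.05 and quantity supplied is 1248.125.
Surplus = qs - qd = 1248.125 - 1240.05 = 8.075.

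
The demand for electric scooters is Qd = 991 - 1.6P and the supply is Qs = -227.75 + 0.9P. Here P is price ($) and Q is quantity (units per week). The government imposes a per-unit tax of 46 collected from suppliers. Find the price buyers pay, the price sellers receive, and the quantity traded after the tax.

P_b = 504.06, P_s = 458.06, Q = 184.504

With a tax of 46 on suppliers, they supply based on the net price P_s = P_b - 46, so Qs = -269.15 + 0.9P_b.
Market clearing requires 991 - 1.6P_b = -269.15 + 0.9P_b; hence 1260.15 = 2.5P_b and P_b = 504.06.
So P_s = 458.06 and the quantity traded is Q = 991 - 1.6(504.06) = 184.504.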